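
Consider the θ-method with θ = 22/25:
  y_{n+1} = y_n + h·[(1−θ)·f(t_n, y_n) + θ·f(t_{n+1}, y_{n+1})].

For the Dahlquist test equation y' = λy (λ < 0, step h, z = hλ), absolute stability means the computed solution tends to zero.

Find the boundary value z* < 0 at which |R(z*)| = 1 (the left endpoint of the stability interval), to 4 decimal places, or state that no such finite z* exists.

(−∞, 0) — no finite endpoint.

Set f=λy, z=hλ:
  y_{n+1} = y_n + z·[3/25·y_n + 22/25·y_{n+1}] ⇒ (1 − 22/25z)y_{n+1} = (1 + 3/25z)y_n
  ⇒ R(z) = (1 + 3/25z)/(1 − 22/25z).

Solve |R(x)|<1 on ℝ⁻.
x=-1.42: |R|=0.3688
x=-2: |R|=0.2754
x=-10: |R|=0.0204
x=-100: |R|=0.1236
θ=22/25≥1/2 ⇒ |1+3/25x|<|1−22/25x| ∀x<0 ⇒ unbounded interval.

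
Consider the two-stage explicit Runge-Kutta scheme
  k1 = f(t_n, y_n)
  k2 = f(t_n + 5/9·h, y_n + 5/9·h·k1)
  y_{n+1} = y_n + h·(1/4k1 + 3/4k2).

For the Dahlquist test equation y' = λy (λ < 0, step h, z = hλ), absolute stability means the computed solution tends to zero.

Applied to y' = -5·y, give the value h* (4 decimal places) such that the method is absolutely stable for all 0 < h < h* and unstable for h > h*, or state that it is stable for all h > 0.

(-2.4000,0); λ=-5 ⇒ h* = (12/5)/5 = 0.4800.

Test eqn y'=λy, z=hλ:
  k1=λy_n ⇒ h·k1=z·y_n;  k2=λ(1+5/9z)y_n ⇒ h·k2=z(1+5/9z)y_n
  y_{n+1}/y_n = 1 + 1/4z + 3/4z(1+5/9z) = 1 + z + 5/12z²
  R(z) = 1 + z + 5/12z².

Need |R(x)|<1, x<0.
x=-1.3: |R|=0.4042
R=1: x+5/12x²=0 ⇒ x=−12/5=-2.4000; min R=1−1/(4·5/12)=0.4000>−1
Confirm numerically:
  x=-2.155: |R|=0.78001 <1
  x=-1.816: |R|=0.55811 <1
  x=-1.379: |R|=0.41335 <1
  x=-1.290: |R|=0.40338 <1
  x=-2.663: |R|=1.29182 >1
  x=-2.445: |R|=1.04584 >1
Interval (-2.4000, 0).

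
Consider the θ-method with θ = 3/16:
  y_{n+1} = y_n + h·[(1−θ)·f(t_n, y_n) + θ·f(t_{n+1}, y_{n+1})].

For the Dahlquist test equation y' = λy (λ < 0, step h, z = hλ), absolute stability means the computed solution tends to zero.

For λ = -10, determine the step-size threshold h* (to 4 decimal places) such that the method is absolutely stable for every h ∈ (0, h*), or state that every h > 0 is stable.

(-3.2000,0); λ=-10 ⇒ h* = (16/5)/10 = 0.3200.

On y'=λy, z=hλ:
  y_{n+1} = y_n + z·[13/16·y_n + 3/16·y_{n+1}] ⇒ (1 − 3/16z)y_{n+1} = (1 + 13/16z)y_n
  ⇒ R(z) = (1 + 13/16z)/(1 − 3/16z).

Boundary: |R(x)|=1, x<0.
x=-1.1: |R|=0.0881
R=−1: 1+13/16x = −1+3/16x ⇒ -5/8x=2 ⇒ x=2/(-5/8)=-3.2000
Confirm numerically:
  x=-2.845: |R|=0.85531 <1
  x=-2.358: |R|=0.63509 <1
  x=-1.727: |R|=0.30457 <1
  x=-1.557: |R|=0.20517 <1
  x=-3.542: |R|=1.12845 >1
  x=-3.256: |R|=1.02173 >1
  x=-3.243: |R|=1.01671 >1
Interval (-3.2000, 0).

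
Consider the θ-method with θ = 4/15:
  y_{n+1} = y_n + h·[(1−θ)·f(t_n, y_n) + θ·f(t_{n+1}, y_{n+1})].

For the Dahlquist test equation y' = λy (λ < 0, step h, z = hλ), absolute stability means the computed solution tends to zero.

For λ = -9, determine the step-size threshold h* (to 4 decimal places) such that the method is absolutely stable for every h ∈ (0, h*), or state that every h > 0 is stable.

(-4.2857,0); λ=-9 ⇒ h* = (30/7)/9 = 0.4762.

Set f=λy, z=hλ:
  y_{n+1} = y_n + z·[11/15·y_n + 4/15·y_{n+1}] ⇒ (1 − 4/15z)y_{n+1} = (1 + 11/15z)y_n
  so R(z) = (1 + 11/15z)/(1 − 4/15z).

Boundary: |R(x)|=1, x<0.
x=-1.75: |R|=0.1932
R=−1: 1+11/15x = −1+4/15x ⇒ -7/15x=2 ⇒ x=2/(-7/15)=-4.2857
Confirm numerically:
  x=-3.649: |R|=0.84941 <1
  x=-3.499: |R|=0.81008 <1
  x=-2.340: |R|=0.44089 <1
  x=-1.987: |R|=0.29881 <1
  x=-4.807: |R|=1.10661 >1
  x=-4.602: |R|=1.06627 >1
  x=-4.545: |R|=1.05470 >1
Interval (-4.2857, 0).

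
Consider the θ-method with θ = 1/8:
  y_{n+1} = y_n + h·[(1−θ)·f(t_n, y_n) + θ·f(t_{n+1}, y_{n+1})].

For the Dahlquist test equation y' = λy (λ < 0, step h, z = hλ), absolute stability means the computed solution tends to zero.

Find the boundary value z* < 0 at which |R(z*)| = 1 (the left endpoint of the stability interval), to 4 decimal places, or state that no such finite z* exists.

z* = -2.6667.

Test eqn y'=λy, z=hλ:
  y_{n+1} = y_n + z·[7/8·y_n + 1/8·y_{n+1}] ⇒ (1 − 1/8z)y_{n+1} = (1 + 7/8z)y_n
  Hence R(z) = (1 + 7/8z)/(1 − 1/8z).

Solve |R(x)|<1 on ℝ⁻.
x=-1.08: |R|=0.0485
R=−1: 1+7/8x = −1+1/8x ⇒ -3/4x=2 ⇒ x=2/(-3/4)=-2.6667
Confirm numerically:
  x=-2.051: |R|=0.63247 <1
  x=-1.826: |R|=0.48667 <1
  x=-1.429: |R|=0.21243 <1
  x=-3.178: |R|=1.27447 >1
  x=-2.971: |R|=1.16644 >1
So |R|<1 on (-2.6667, 0).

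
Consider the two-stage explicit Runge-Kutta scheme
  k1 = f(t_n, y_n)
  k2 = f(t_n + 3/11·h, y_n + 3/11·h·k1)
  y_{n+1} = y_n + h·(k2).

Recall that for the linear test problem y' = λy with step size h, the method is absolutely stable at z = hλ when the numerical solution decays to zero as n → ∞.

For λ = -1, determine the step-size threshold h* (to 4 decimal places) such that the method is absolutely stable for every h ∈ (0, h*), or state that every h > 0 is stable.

(-3.6667,0); λ=-1 ⇒ h* = (11/3)/1 = 3.6667.

Test eqn y'=λy, z=hλ:
  k1=λy_n ⇒ h·k1=z·y_n;  k2=λ(1+3/11z)y_n ⇒ h·k2=z(1+3/11z)y_n
  y_{n+1}/y_n = 1 + z(1+3/11z) = 1 + z + 3/11z²
  so R(z) = 1 + z + 3/11z².

Solve |R(x)|<1 on ℝ⁻.
x=-0.38: |R|=0.6594
R=1: x+3/11x²=0 ⇒ x=−11/3=-3.6667; min R=1−1/(4·3/11)=0.0833>−1
Confirm numerically:
  x=-2.584: |R|=0.23702 <1
  x=-2.443: |R|=0.18470 <1
  x=-2.024: |R|=0.09325 <1
  x=-4.260: |R|=1.68935 >1
  x=-4.080: |R|=1.45993 >1
Stable set (-3.6667, 0).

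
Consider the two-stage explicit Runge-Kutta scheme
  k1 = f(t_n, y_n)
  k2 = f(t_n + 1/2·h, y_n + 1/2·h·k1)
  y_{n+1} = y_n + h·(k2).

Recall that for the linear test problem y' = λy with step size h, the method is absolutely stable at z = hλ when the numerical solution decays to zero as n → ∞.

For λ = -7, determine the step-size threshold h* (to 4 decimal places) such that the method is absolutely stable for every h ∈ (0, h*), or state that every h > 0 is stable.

(-2.0000,0); λ=-7 ⇒ h* = (2)/7 = 0.2857.

Test eqn y'=λy, z=hλ:
  k1=λy_n ⇒ h·k1=z·y_n;  k2=λ(1+1/2z)y_n ⇒ h·k2=z(1+1/2z)y_n
  y_{n+1}/y_n = 1 + z(1+1/2z) = 1 + z + 1/2z²
  R(z) = 1 + z + 1/2z².

Solve |R(x)|<1 on ℝ⁻.
x=-1.79: |R|=0.8121
R=1: x+1/2x²=0 ⇒ x=−2=-2.0000; min R=1−1/(4·1/2)=0.5000>−1
Confirm numerically:
  x=-1.538: |R|=0.64472 <1
  x=-1.332: |R|=0.55511 <1
  x=-1.201: |R|=0.52020 <1
  x=-1.130: |R|=0.50845 <1
  x=-2.457: |R|=1.56142 >1
  x=-2.159: |R|=1.17164 >1
Stable set (-2.0000, 0).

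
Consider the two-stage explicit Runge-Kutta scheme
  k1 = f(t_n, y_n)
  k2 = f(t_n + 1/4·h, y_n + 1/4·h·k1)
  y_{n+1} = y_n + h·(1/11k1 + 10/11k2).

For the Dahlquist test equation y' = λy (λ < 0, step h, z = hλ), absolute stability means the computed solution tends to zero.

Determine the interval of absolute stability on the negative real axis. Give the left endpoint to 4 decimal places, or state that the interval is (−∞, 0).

(-4.4000, 0).

On y'=λy, z=hλ:
  k1=λy_n ⇒ h·k1=z·y_n;  k2=λ(1+1/4z)y_n ⇒ h·k2=z(1+1/4z)y_n
  y_{n+1}/y_n = 1 + 1/11z + 10/11z(1+1/4z) = 1 + z + 5/22z²
  Hence R(z) = 1 + z + 5/22z².

Solve |R(x)|<1 on ℝ⁻.
x=-1.41: |R|=0.0418
R=1: x+5/22x²=0 ⇒ x=−22/5=-4.4000; min R=1−1/(4·5/22)=-0.1000>−1
Confirm numerically:
  x=-3.734: |R|=0.43481 <1
  x=-3.660: |R|=0.38445 <1
  x=-3.533: |R|=0.30384 <1
  x=-2.199: |R|=0.10000 <1
  x=-4.792: |R|=1.42692 >1
  x=-4.547: |R|=1.15191 >1
  x=-4.498: |R|=1.10018 >1
So |R|<1 on (-4.4000, 0).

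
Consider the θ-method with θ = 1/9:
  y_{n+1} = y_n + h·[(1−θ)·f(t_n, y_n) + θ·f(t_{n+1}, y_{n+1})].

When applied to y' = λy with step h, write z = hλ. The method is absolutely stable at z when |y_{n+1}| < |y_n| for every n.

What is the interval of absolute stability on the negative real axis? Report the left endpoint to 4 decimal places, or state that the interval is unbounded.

z∈(-2.5714,0).

Test eqn y'=λy, z=hλ:
  y_{n+1} = y_n + z·[8/9·y_n + 1/9·y_{n+1}] ⇒ (1 − 1/9z)y_{n+1} = (1 + 8/9z)y_n
  R(z) = (1 + 8/9z)/(1 − 1/9z).

Find x<0 with |R(x)|<1.
x=-0.74: |R|=0.3162
R=−1: 1+8/9x = −1+1/9x ⇒ -7/9x=2 ⇒ x=2/(-7/9)=-2.5714
Confirm numerically:
  x=-2.291: |R|=0.82614 <1
  x=-2.089: |R|=0.69546 <1
  x=-1.381: |R|=0.19728 <1
  x=-1.186: |R|=0.04791 <1
  x=-2.969: |R|=1.23252 >1
  x=-2.912: |R|=1.20013 >1
  x=-2.648: |R|=1.04602 >1
Interval (-2.5714, 0).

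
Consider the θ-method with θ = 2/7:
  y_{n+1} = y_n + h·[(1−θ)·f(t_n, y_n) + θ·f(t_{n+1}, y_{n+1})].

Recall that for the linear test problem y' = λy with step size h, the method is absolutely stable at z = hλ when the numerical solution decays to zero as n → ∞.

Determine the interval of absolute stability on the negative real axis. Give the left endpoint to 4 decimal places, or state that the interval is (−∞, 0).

On y'=λy, z=hλ:
  y_{n+1} = y_n + z·[5/7·y_n + 2/7·y_{n+1}] ⇒ (1 − 2/7z)y_{n+1} = (1 + 5/7z)y_n
  R(z) = (1 + 5/7z)/(1 − 2/7z).

Solve |R(x)|<1 on ℝ⁻.
x=-0.47: |R|=0.5856
R=−1: 1+5/7x = −1+2/7x ⇒ -3/7x=2 ⇒ x=2/(-3/7)=-4.6667
Confirm numerically:
  x=-4.502: |R|=0.96913 <1
  x=-3.609: |R|=0.77683 <1
  x=-2.174: |R|=0.34103 <1
  x=-4.912: |R|=1.04375 >1
  x=-4.861: |R|=1.03486 >1
  x=-4.793: |R|=1.02285 >1
Stable set (-4.6667, 0).

(-4.6667, 0).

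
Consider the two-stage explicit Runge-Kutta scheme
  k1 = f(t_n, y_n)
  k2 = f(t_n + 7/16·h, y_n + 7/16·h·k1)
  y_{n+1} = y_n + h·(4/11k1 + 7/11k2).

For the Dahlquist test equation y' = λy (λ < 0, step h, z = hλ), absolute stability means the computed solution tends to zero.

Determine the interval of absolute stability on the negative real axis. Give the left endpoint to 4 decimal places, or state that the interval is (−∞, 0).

On y'=λy, z=hλ:
  k1=λy_n ⇒ h·k1=z·y_n;  k2=λ(1+7/16z)y_n ⇒ h·k2=z(1+7/16z)y_n
  y_{n+1}/y_n = 1 + 4/11z + 7/11z(1+7/16z) = 1 + z + 49/176z²
  ⇒ R(z) = 1 + z + 49/176z².

Need |R(x)|<1, x<0.
x=-0.48: |R|=0.5841
R=1: x+49/176x²=0 ⇒ x=−176/49=-3.5918; min R=1−1/(4·49/176)=0.1020>−1
Confirm numerically:
  x=-3.189: |R|=0.64234 <1
  x=-2.663: |R|=0.31136 <1
  x=-2.184: |R|=0.14397 <1
  x=-4.028: |R|=1.48913 >1
  x=-4.003: |R|=1.45823 >1
  x=-3.843: |R|=1.26873 >1
Interval (-3.5918, 0).

(-3.5918, 0).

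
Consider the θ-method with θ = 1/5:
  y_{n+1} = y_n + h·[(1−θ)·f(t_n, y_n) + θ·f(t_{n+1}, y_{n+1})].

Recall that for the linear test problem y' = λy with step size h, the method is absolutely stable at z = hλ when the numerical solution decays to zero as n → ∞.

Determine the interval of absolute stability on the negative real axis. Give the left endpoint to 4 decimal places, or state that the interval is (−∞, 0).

z∈(-3.3333,0).

Set f=λy, z=hλ:
  y_{n+1} = y_n + z·[4/5·y_n + 1/5·y_{n+1}] ⇒ (1 − 1/5z)y_{n+1} = (1 + 4/5z)y_n
  so R(z) = (1 + 4/5z)/(1 − 1/5z).

Need |R(x)|<1, x<0.
x=-1.01: |R|=0.1597
R=−1: 1+4/5x = −1+1/5x ⇒ -3/5x=2 ⇒ x=2/(-3/5)=-3.3333
Confirm numerically:
  x=-2.528: |R|=0.67906 <1
  x=-2.505: |R|=0.66889 <1
  x=-1.726: |R|=0.28308 <1
  x=-3.908: |R|=1.19353 >1
  x=-3.633: |R|=1.10414 >1
  x=-3.574: |R|=1.08421 >1
So |R|<1 on (-3.3333, 0).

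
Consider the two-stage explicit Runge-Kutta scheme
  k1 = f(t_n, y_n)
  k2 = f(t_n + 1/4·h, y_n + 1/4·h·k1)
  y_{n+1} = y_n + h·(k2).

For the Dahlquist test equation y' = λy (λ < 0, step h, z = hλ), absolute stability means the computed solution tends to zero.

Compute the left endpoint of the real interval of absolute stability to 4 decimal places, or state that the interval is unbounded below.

On y'=λy, z=hλ:
  k1=λy_n ⇒ h·k1=z·y_n;  k2=λ(1+1/4z)y_n ⇒ h·k2=z(1+1/4z)y_n
  y_{n+1}/y_n = 1 + z(1+1/4z) = 1 + z + 1/4z²
  so R(z) = 1 + z + 1/4z².

Solve |R(x)|<1 on ℝ⁻.
x=-0.83: |R|=0.3422
R=1: x+1/4x²=0 ⇒ x=−4=-4.0000; min R=1−1/(4·1/4)=0.0000>−1
Confirm numerically:
  x=-3.780: |R|=0.79210 <1
  x=-3.449: |R|=0.52490 <1
  x=-3.290: |R|=0.41602 <1
  x=-3.175: |R|=0.34516 <1
  x=-4.412: |R|=1.45444 >1
  x=-4.354: |R|=1.38533 >1
Stable set (-4.0000, 0).

left endpoint -4.0000.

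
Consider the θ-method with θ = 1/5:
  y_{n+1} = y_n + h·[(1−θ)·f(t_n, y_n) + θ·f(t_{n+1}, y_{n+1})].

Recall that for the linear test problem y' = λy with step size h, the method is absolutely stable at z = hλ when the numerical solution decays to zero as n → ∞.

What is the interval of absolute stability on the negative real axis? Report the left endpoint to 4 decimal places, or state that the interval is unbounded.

z∈(-3.3333,0).

With y'=λy (z=hλ):
  y_{n+1} = y_n + z·[4/5·y_n + 1/5·y_{n+1}] ⇒ (1 − 1/5z)y_{n+1} = (1 + 4/5z)y_n
  so R(z) = (1 + 4/5z)/(1 − 1/5z).

Find x<0 with |R(x)|<1.
x=-1.34: |R|=0.0568
R=−1: 1+4/5x = −1+1/5x ⇒ -3/5x=2 ⇒ x=2/(-3/5)=-3.3333
Confirm numerically:
  x=-3.253: |R|=0.97080 <1
  x=-2.643: |R|=0.72903 <1
  x=-1.875: |R|=0.36364 <1
  x=-1.535: |R|=0.17445 <1
  x=-3.602: |R|=1.09370 >1
  x=-3.440: |R|=1.03791 >1
So |R|<1 on (-3.3333, 0).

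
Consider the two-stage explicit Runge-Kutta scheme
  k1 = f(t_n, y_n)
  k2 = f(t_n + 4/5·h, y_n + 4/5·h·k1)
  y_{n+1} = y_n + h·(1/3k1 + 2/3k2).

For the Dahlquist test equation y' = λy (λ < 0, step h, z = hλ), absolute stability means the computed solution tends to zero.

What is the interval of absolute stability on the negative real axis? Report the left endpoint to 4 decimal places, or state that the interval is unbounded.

(-1.8750, 0).

On y'=λy, z=hλ:
  k1=λy_n ⇒ h·k1=z·y_n;  k2=λ(1+4/5z)y_n ⇒ h·k2=z(1+4/5z)y_n
  y_{n+1}/y_n = 1 + 1/3z + 2/3z(1+4/5z) = 1 + z + 8/15z²
  R(z) = 1 + z + 8/15z².

Boundary: |R(x)|=1, x<0.
x=-1.13: |R|=0.5510
R=1: x+8/15x²=0 ⇒ x=−15/8=-1.8750; min R=1−1/(4·8/15)=0.5312>−1
Confirm numerically:
  x=-1.792: |R|=0.92067 <1
  x=-1.628: |R|=0.78554 <1
  x=-1.571: |R|=0.74529 <1
  x=-1.285: |R|=0.59565 <1
  x=-2.104: |R|=1.25697 >1
  x=-2.027: |R|=1.16432 >1
Stable set (-1.8750, 0).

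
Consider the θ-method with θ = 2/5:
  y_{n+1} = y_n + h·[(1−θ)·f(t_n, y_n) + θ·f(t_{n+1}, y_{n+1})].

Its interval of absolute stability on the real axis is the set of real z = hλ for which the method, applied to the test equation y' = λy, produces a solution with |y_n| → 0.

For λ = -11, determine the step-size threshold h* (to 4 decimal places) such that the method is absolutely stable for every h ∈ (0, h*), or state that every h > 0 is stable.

(-10.0000,0); λ=-11 ⇒ h* = (10)/11 = 0.9091.

With y'=λy (z=hλ):
  y_{n+1} = y_n + z·[3/5·y_n + 2/5·y_{n+1}] ⇒ (1 − 2/5z)y_{n+1} = (1 + 3/5z)y_n
  so R(z) = (1 + 3/5z)/(1 − 2/5z).

Solve |R(x)|<1 on ℝ⁻.
x=-1.03: |R|=0.2705
R=−1: 1+3/5x = −1+2/5x ⇒ -1/5x=2 ⇒ x=2/(-1/5)=-10.0000
Confirm numerically:
  x=-8.963: |R|=0.95477 <1
  x=-7.258: |R|=0.85950 <1
  x=-5.902: |R|=0.75613 <1
  x=-10.094: |R|=1.00373 >1
  x=-10.028: |R|=1.00112 >1
Interval (-10.0000, 0).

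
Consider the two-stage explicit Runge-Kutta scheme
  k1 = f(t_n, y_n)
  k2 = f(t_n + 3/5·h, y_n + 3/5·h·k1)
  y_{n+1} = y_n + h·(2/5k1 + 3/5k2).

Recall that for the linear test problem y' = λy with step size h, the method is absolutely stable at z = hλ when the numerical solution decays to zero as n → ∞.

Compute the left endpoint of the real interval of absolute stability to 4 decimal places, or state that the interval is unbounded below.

z* = -2.7778.

On y'=λy, z=hλ:
  k1=λy_n ⇒ h·k1=z·y_n;  k2=λ(1+3/5z)y_n ⇒ h·k2=z(1+3/5z)y_n
  y_{n+1}/y_n = 1 + 2/5z + 3/5z(1+3/5z) = 1 + z + 9/25z²
  ⇒ R(z) = 1 + z + 9/25z².

Need |R(x)|<1, x<0.
x=-0.51: |R|=0.5836
R=1: x+9/25x²=0 ⇒ x=−25/9=-2.7778; min R=1−1/(4·9/25)=0.3056>−1
Confirm numerically:
  x=-2.747: |R|=0.96956 <1
  x=-1.954: |R|=0.42052 <1
  x=-1.451: |R|=0.30694 <1
  x=-3.195: |R|=1.47989 >1
  x=-2.850: |R|=1.07410 >1
Interval (-2.7778, 0).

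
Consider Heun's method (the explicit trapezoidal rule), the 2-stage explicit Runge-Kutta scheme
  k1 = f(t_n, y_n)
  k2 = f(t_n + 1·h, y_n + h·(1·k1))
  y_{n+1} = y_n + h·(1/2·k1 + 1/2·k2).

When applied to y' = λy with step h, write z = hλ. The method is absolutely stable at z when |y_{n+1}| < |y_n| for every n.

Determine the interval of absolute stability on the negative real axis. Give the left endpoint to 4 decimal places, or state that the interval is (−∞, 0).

(-2.0000, 0).

Set f=λy, z=hλ:
  order 2, 2-stage ⇒ R(z)=1+z+z^2/2
  (e.g. R(-1)=0.50000, |R|=0.50000)

Need |R(x)|<1, x<0.
x=-1: |R|=0.5000
|R(-1.5)|=0.6250 |R(-0.74)|=0.5338 |R(-0.66)|=0.5578
Bisect:
  x_lo=-2.7882 |R|=2.0988  x_hi=-0.2662 |R|=0.7693
  mid=-1.52718 |R|=0.63896 →hi
  mid=-2.15769 |R|=1.17013 →lo
  mid=-1.84244 |R|=0.85485 →hi
  mid=-2.00006 |R|=1.00006 →lo
  mid=-1.92125 |R|=0.92435 →hi
  mid=-1.96066 |R|=0.96143 →hi
  mid=-1.98036 |R|=0.98055 →hi
  ...
  [-2.00006,-1.99991] ⇒ x*=-2.0000
Stable set (-2.0000, 0).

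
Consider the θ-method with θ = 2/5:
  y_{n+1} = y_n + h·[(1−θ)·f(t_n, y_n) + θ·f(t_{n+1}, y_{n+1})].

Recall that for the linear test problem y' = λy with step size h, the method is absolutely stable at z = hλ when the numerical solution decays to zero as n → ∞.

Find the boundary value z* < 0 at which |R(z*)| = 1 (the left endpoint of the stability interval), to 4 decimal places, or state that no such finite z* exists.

Set f=λy, z=hλ:
  y_{n+1} = y_n + z·[3/5·y_n + 2/5·y_{n+1}] ⇒ (1 − 2/5z)y_{n+1} = (1 + 3/5z)y_n
  ⇒ R(z) = (1 + 3/5z)/(1 − 2/5z).

Solve |R(x)|<1 on ℝ⁻.
x=-1.23: |R|=0.1756
R=−1: 1+3/5x = −1+2/5x ⇒ -1/5x=2 ⇒ x=2/(-1/5)=-10.0000
Confirm numerically:
  x=-9.244: |R|=0.96781 <1
  x=-7.910: |R|=0.89962 <1
  x=-7.875: |R|=0.89759 <1
  x=-5.862: |R|=0.75257 <1
  x=-10.496: |R|=1.01908 >1
  x=-10.242: |R|=1.00950 >1
  x=-10.116: |R|=1.00460 >1
So |R|<1 on (-10.0000, 0).

z* = -10.0000.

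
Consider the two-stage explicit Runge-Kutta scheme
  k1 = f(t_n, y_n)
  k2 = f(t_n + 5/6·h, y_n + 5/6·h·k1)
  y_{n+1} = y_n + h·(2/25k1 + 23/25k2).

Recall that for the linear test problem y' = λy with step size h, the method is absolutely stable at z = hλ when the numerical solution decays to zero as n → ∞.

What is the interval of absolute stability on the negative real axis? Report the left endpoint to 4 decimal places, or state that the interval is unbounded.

Test eqn y'=λy, z=hλ:
  k1=λy_n ⇒ h·k1=z·y_n;  k2=λ(1+5/6z)y_n ⇒ h·k2=z(1+5/6z)y_n
  y_{n+1}/y_n = 1 + 2/25z + 23/25z(1+5/6z) = 1 + z + 23/30z²
  so R(z) = 1 + z + 23/30z².

Boundary: |R(x)|=1, x<0.
x=-1.67: |R|=1.4682
R=1: x+23/30x²=0 ⇒ x=−30/23=-1.3043; min R=1−1/(4·23/30)=0.6739>−1
Confirm numerically:
  x=-1.237: |R|=0.93613 <1
  x=-1.017: |R|=0.77595 <1
  x=-0.934: |R|=0.73481 <1
  x=-1.744: |R|=1.58784 >1
  x=-1.406: |R|=1.10957 >1
Stable set (-1.3043, 0).

(-1.3043, 0).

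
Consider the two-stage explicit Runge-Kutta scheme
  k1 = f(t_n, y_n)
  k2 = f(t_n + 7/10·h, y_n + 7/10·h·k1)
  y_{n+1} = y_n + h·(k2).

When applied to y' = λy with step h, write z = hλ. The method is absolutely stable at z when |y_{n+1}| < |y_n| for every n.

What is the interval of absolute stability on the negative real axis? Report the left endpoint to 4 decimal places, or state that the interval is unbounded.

z∈(-1.4286,0).

Test eqn y'=λy, z=hλ:
  k1=λy_n ⇒ h·k1=z·y_n;  k2=λ(1+7/10z)y_n ⇒ h·k2=z(1+7/10z)y_n
  y_{n+1}/y_n = 1 + z(1+7/10z) = 1 + z + 7/10z²
  ⇒ R(z) = 1 + z + 7/10z².

Solve |R(x)|<1 on ℝ⁻.
x=-0.87: |R|=0.6598
R=1: x+7/10x²=0 ⇒ x=−10/7=-1.4286; min R=1−1/(4·7/10)=0.6429>−1
Confirm numerically:
  x=-0.949: |R|=0.68142 <1
  x=-0.894: |R|=0.66547 <1
  x=-0.872: |R|=0.66027 <1
  x=-1.772: |R|=1.42599 >1
  x=-1.521: |R|=1.09841 >1
Interval (-1.4286, 0).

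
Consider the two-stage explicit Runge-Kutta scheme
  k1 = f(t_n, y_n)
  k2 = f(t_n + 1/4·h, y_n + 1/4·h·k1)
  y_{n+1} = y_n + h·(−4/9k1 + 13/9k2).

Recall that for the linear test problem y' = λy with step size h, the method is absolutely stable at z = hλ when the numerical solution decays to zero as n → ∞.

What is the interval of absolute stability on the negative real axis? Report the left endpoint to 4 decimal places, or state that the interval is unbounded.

z∈(-2.7692,0).

Test eqn y'=λy, z=hλ:
  k1=λy_n ⇒ h·k1=z·y_n;  k2=λ(1+1/4z)y_n ⇒ h·k2=z(1+1/4z)y_n
  y_{n+1}/y_n = 1 − 4/9z + 13/9z(1+1/4z) = 1 + z + 13/36z²
  so R(z) = 1 + z + 13/36z².

Need |R(x)|<1, x<0.
x=-1.05: |R|=0.3481
R=1: x+13/36x²=0 ⇒ x=−36/13=-2.7692; min R=1−1/(4·13/36)=0.3077>−1
Confirm numerically:
  x=-2.238: |R|=0.57068 <1
  x=-1.846: |R|=0.38456 <1
  x=-1.760: |R|=0.35858 <1
  x=-3.150: |R|=1.43312 >1
  x=-3.017: |R|=1.26994 >1
So |R|<1 on (-2.7692, 0).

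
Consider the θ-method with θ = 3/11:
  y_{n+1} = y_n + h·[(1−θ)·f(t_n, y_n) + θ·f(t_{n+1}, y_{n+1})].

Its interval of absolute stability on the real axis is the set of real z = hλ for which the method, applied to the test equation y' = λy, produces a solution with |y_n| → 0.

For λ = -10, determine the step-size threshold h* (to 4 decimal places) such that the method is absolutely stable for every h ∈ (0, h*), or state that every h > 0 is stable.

(-4.4000,0); λ=-10 ⇒ h* = (22/5)/10 = 0.4400.

Set f=λy, z=hλ:
  y_{n+1} = y_n + z·[8/11·y_n + 3/11·y_{n+1}] ⇒ (1 − 3/11z)y_{n+1} = (1 + 8/11z)y_n
  so R(z) = (1 + 8/11z)/(1 − 3/11z).

Need |R(x)|<1, x<0.
x=-0.66: |R|=0.4407
R=−1: 1+8/11x = −1+3/11x ⇒ -5/11x=2 ⇒ x=2/(-5/11)=-4.4000
Confirm numerically:
  x=-4.105: |R|=0.93674 <1
  x=-3.272: |R|=0.72905 <1
  x=-2.850: |R|=0.60358 <1
  x=-2.573: |R|=0.51199 <1
  x=-4.833: |R|=1.08491 >1
  x=-4.742: |R|=1.06779 >1
So |R|<1 on (-4.4000, 0).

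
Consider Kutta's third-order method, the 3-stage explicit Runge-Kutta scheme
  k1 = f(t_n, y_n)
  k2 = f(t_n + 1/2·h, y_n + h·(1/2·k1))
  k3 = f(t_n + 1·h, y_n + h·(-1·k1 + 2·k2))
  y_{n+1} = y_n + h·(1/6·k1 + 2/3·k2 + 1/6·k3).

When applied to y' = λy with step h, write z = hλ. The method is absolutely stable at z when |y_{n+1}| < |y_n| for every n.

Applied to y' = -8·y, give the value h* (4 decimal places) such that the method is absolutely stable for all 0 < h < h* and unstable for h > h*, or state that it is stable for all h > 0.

(-2.5127,0); λ=-8 ⇒ h* = 0.3141.

Test eqn y'=λy, z=hλ:
  order 3, 3-stage ⇒ R(z)=1+z+z^2/2+z^3/6
  (e.g. R(-1.04)=0.31332, |R|=0.31332)

Need |R(x)|<1, x<0.
x=-1.04: |R|=0.3133
|R(-2.88)|=1.7141 |R(-2.86)|=1.6691 |R(-2.31)|=0.6963
Bisect:
  x_lo=-3.3321 |R|=2.9468  x_hi=-0.2606 |R|=0.7704
  mid=-1.79635 |R|=0.14901 →hi
  mid=-2.56425 |R|=1.08671 →lo
  mid=-2.18030 |R|=0.53086 →hi
  mid=-2.37228 |R|=0.78350 →hi
  mid=-2.46826 |R|=0.92834 →hi
  mid=-2.51626 |R|=1.00578 →lo
  mid=-2.49226 |R|=0.96663 →hi
  mid=-2.50426 |R|=0.98610 →hi
  mid=-2.51026 |R|=0.99591 →hi
  ...
  [-2.51288,-2.51269] ⇒ x*=-2.5127
Stable set (-2.5127, 0).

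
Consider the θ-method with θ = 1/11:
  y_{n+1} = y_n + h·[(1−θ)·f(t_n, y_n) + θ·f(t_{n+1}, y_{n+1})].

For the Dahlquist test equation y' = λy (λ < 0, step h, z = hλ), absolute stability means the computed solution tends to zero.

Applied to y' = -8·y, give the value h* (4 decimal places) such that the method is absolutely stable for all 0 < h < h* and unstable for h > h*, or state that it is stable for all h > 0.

Set f=λy, z=hλ:
  y_{n+1} = y_n + z·[10/11·y_n + 1/11·y_{n+1}] ⇒ (1 − 1/11z)y_{n+1} = (1 + 10/11z)y_n
  so R(z) = (1 + 10/11z)/(1 − 1/11z).

Find x<0 with |R(x)|<1.
x=-1.06: |R|=0.0332
R=−1: 1+10/11x = −1+1/11x ⇒ -9/11x=2 ⇒ x=2/(-9/11)=-2.4444
Confirm numerically:
  x=-1.871: |R|=0.59902 <1
  x=-1.632: |R|=0.42115 <1
  x=-1.354: |R|=0.20560 <1
  x=-1.155: |R|=0.04525 <1
  x=-2.720: |R|=1.18076 >1
  x=-2.653: |R|=1.13748 >1
So |R|<1 on (-2.4444, 0).

(-2.4444,0); λ=-8 ⇒ h* = (22/9)/8 = 0.3056.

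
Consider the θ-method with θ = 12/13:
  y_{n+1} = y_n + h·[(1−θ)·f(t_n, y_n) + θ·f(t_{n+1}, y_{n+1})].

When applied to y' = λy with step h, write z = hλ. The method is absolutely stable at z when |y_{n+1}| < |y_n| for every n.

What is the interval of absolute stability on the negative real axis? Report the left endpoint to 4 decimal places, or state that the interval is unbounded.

(−∞, 0) — no finite endpoint.

With y'=λy (z=hλ):
  y_{n+1} = y_n + z·[1/13·y_n + 12/13·y_{n+1}] ⇒ (1 − 12/13z)y_{n+1} = (1 + 1/13z)y_n
  ⇒ R(z) = (1 + 1/13z)/(1 − 12/13z).

Need |R(x)|<1, x<0.
x=-1.12: |R|=0.4493
x=-2: |R|=0.2973
x=-10: |R|=0.0226
x=-100: |R|=0.0717
θ=12/13≥1/2 ⇒ |1+1/13x|<|1−12/13x| ∀x<0 ⇒ stable on all of ℝ⁻.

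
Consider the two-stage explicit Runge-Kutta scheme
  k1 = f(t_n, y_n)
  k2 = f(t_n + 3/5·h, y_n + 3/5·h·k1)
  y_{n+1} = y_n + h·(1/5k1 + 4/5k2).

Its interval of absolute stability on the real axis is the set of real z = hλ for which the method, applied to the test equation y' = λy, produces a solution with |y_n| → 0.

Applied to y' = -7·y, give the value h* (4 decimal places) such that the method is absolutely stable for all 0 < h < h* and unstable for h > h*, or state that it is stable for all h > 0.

(-2.0833,0); λ=-7 ⇒ h* = (25/12)/7 = 0.2976.

On y'=λy, z=hλ:
  k1=λy_n ⇒ h·k1=z·y_n;  k2=λ(1+3/5z)y_n ⇒ h·k2=z(1+3/5z)y_n
  y_{n+1}/y_n = 1 + 1/5z + 4/5z(1+3/5z) = 1 + z + 12/25z²
  so R(z) = 1 + z + 12/25z².

Solve |R(x)|<1 on ℝ⁻.
x=-1.05: |R|=0.4792
R=1: x+12/25x²=0 ⇒ x=−25/12=-2.0833; min R=1−1/(4·12/25)=0.4792>−1
Confirm numerically:
  x=-2.013: |R|=0.93204 <1
  x=-1.433: |R|=0.55267 <1
  x=-1.425: |R|=0.54970 <1
  x=-1.066: |R|=0.47945 <1
  x=-2.481: |R|=1.47357 >1
  x=-2.473: |R|=1.46255 >1
  x=-2.427: |R|=1.40036 >1
Interval (-2.0833, 0).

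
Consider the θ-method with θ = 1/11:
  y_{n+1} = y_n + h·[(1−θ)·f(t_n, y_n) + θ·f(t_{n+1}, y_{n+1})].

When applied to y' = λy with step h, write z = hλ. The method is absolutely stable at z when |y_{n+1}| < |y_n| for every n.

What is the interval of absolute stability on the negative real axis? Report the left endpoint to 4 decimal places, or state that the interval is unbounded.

z∈(-2.4444,0).

Test eqn y'=λy, z=hλ:
  y_{n+1} = y_n + z·[10/11·y_n + 1/11·y_{n+1}] ⇒ (1 − 1/11z)y_{n+1} = (1 + 10/11z)y_n
  Hence R(z) = (1 + 10/11z)/(1 − 1/11z).

Need |R(x)|<1, x<0.
x=-1.14: |R|=0.0329
R=−1: 1+10/11x = −1+1/11x ⇒ -9/11x=2 ⇒ x=2/(-9/11)=-2.4444
Confirm numerically:
  x=-2.110: |R|=0.77040 <1
  x=-1.195: |R|=0.07790 <1
  x=-1.113: |R|=0.01073 <1
  x=-2.973: |R|=1.34044 >1
  x=-2.879: |R|=1.28179 >1
  x=-2.802: |R|=1.23315 >1
Interval (-2.4444, 0).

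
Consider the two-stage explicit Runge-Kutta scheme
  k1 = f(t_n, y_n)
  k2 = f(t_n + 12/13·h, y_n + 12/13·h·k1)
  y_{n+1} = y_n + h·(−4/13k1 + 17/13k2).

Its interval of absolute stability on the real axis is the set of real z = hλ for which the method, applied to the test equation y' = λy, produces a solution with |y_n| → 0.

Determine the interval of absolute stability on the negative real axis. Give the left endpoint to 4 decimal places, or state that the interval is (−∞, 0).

Set f=λy, z=hλ:
  k1=λy_n ⇒ h·k1=z·y_n;  k2=λ(1+12/13z)y_n ⇒ h·k2=z(1+12/13z)y_n
  y_{n+1}/y_n = 1 − 4/13z + 17/13z(1+12/13z) = 1 + z + 204/169z²
  so R(z) = 1 + z + 204/169z².

Solve |R(x)|<1 on ℝ⁻.
x=-1.14: |R|=1.4287
R=1: x+204/169x²=0 ⇒ x=−169/204=-0.8284; min R=1−1/(4·204/169)=0.7929>−1
Confirm numerically:
  x=-0.686: |R|=0.88206 <1
  x=-0.444: |R|=0.79396 <1
  x=-0.380: |R|=0.79431 <1
  x=-0.332: |R|=0.80105 <1
  x=-1.408: |R|=1.98503 >1
  x=-1.145: |R|=1.43754 >1
Stable set (-0.8284, 0).

(-0.8284, 0).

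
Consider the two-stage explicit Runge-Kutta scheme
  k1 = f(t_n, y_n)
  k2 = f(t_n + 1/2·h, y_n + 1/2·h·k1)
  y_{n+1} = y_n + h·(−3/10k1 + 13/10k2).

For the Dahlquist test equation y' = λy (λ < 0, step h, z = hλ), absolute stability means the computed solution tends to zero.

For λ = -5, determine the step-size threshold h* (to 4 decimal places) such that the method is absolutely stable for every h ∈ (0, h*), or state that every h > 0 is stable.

(-1.5385,0); λ=-5 ⇒ h* = (20/13)/5 = 0.3077.

On y'=λy, z=hλ:
  k1=λy_n ⇒ h·k1=z·y_n;  k2=λ(1+1/2z)y_n ⇒ h·k2=z(1+1/2z)y_n
  y_{n+1}/y_n = 1 − 3/10z + 13/10z(1+1/2z) = 1 + z + 13/20z²
  R(z) = 1 + z + 13/20z².

Solve |R(x)|<1 on ℝ⁻.
x=-1.72: |R|=1.2030
R=1: x+13/20x²=0 ⇒ x=−20/13=-1.5385; min R=1−1/(4·13/20)=0.6154>−1
Confirm numerically:
  x=-1.470: |R|=0.93458 <1
  x=-1.463: |R|=0.92824 <1
  x=-1.045: |R|=0.66482 <1
  x=-0.776: |R|=0.61541 <1
  x=-1.793: |R|=1.29665 >1
  x=-1.735: |R|=1.22165 >1
  x=-1.692: |R|=1.16886 >1
Stable set (-1.5385, 0).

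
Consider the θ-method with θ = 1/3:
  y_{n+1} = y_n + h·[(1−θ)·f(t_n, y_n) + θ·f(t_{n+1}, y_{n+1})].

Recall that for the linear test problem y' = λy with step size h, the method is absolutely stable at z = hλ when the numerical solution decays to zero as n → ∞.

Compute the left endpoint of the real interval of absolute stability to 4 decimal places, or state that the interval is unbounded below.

Test eqn y'=λy, z=hλ:
  y_{n+1} = y_n + z·[2/3·y_n + 1/3·y_{n+1}] ⇒ (1 − 1/3z)y_{n+1} = (1 + 2/3z)y_n
  ⇒ R(z) = (1 + 2/3z)/(1 − 1/3z).

Boundary: |R(x)|=1, x<0.
x=-0.42: |R|=0.6316
R=−1: 1+2/3x = −1+1/3x ⇒ -1/3x=2 ⇒ x=2/(-1/3)=-6.0000
Confirm numerically:
  x=-5.484: |R|=0.93918 <1
  x=-5.089: |R|=0.88738 <1
  x=-4.195: |R|=0.74913 <1
  x=-6.551: |R|=1.05769 >1
  x=-6.434: |R|=1.04600 >1
  x=-6.078: |R|=1.00859 >1
Stable set (-6.0000, 0).

z* = -6.0000.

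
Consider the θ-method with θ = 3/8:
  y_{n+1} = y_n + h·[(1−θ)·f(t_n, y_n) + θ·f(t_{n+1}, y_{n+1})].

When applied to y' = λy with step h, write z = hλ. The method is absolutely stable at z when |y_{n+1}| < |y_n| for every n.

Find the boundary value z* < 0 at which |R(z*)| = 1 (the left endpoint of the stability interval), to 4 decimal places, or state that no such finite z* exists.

z* = -8.0000.

Set f=λy, z=hλ:
  y_{n+1} = y_n + z·[5/8·y_n + 3/8·y_{n+1}] ⇒ (1 − 3/8z)y_{n+1} = (1 + 5/8z)y_n
  Hence R(z) = (1 + 5/8z)/(1 − 3/8z).

Solve |R(x)|<1 on ℝ⁻.
x=-1.12: |R|=0.2113
R=−1: 1+5/8x = −1+3/8x ⇒ -1/4x=2 ⇒ x=2/(-1/4)=-8.0000
Confirm numerically:
  x=-6.769: |R|=0.91303 <1
  x=-6.301: |R|=0.87369 <1
  x=-5.639: |R|=0.81049 <1
  x=-4.233: |R|=0.63602 <1
  x=-8.525: |R|=1.03127 >1
  x=-8.497: |R|=1.02968 >1
  x=-8.176: |R|=1.01082 >1
Stable set (-8.0000, 0).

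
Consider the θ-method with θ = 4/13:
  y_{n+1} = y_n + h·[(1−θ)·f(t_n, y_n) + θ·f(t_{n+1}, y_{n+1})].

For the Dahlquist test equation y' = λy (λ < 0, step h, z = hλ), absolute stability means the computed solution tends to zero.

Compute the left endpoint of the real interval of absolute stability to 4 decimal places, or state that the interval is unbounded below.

left endpoint -5.2000.

Test eqn y'=λy, z=hλ:
  y_{n+1} = y_n + z·[9/13·y_n + 4/13·y_{n+1}] ⇒ (1 − 4/13z)y_{n+1} = (1 + 9/13z)y_n
  Hence R(z) = (1 + 9/13z)/(1 − 4/13z).

Need |R(x)|<1, x<0.
x=-0.87: |R|=0.3137
R=−1: 1+9/13x = −1+4/13x ⇒ -5/13x=2 ⇒ x=2/(-5/13)=-5.2000
Confirm numerically:
  x=-3.980: |R|=0.78907 <1
  x=-2.853: |R|=0.51929 <1
  x=-2.646: |R|=0.45853 <1
  x=-2.340: |R|=0.36047 <1
  x=-5.331: |R|=1.01908 >1
  x=-5.264: |R|=1.00940 >1
  x=-5.260: |R|=1.00881 >1
Interval (-5.2000, 0).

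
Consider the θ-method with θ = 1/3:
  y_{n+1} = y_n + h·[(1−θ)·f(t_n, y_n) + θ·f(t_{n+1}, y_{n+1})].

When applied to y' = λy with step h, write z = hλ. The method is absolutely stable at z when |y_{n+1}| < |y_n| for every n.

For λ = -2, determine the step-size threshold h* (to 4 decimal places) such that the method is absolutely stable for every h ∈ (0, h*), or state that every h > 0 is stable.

(-6.0000,0); λ=-2 ⇒ h* = (6)/2 = 3.0000.

On y'=λy, z=hλ:
  y_{n+1} = y_n + z·[2/3·y_n + 1/3·y_{n+1}] ⇒ (1 − 1/3z)y_{n+1} = (1 + 2/3z)y_n
  R(z) = (1 + 2/3z)/(1 − 1/3z).

Boundary: |R(x)|=1, x<0.
x=-0.78: |R|=0.3810
R=−1: 1+2/3x = −1+1/3x ⇒ -1/3x=2 ⇒ x=2/(-1/3)=-6.0000
Confirm numerically:
  x=-3.669: |R|=0.65047 <1
  x=-2.979: |R|=0.49473 <1
  x=-2.761: |R|=0.43777 <1
  x=-2.427: |R|=0.34163 <1
  x=-6.356: |R|=1.03805 >1
  x=-6.022: |R|=1.00244 >1
Interval (-6.0000, 0).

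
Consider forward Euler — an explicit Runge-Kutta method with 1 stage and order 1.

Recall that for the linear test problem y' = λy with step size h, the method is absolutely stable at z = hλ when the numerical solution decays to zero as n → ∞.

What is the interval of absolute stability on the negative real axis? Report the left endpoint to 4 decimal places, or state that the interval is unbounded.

On y'=λy, z=hλ:
  order 1, 1-stage ⇒ R(z)=1+z
  (e.g. R(-1.01)=-0.01000, |R|=0.01000)

Solve |R(x)|<1 on ℝ⁻.
x=-1.01: |R|=0.0100
|R(-2.2)|=1.2000 |R(-2.18)|=1.1800 |R(-1.63)|=0.6300
Bisect:
  x_lo=-2.4462 |R|=1.4462  x_hi=-0.2320 |R|=0.7680
  mid=-1.33909 |R|=0.33909 →hi
  mid=-1.89264 |R|=0.89264 →hi
  mid=-2.16941 |R|=1.16941 →lo
  mid=-2.03102 |R|=1.03102 →lo
  mid=-1.96183 |R|=0.96183 →hi
  mid=-1.99643 |R|=0.99643 →hi
  mid=-2.01373 |R|=1.01373 →lo
  ...
  [-2.00008,-1.99994] ⇒ x*=-2.0000
Stable set (-2.0000, 0).

(-2.0000, 0).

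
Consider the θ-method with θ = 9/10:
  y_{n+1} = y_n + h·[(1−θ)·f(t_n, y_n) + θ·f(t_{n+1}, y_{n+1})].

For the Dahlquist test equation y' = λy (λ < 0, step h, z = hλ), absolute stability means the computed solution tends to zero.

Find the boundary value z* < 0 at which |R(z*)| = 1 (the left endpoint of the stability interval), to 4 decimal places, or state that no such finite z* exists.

Test eqn y'=λy, z=hλ:
  y_{n+1} = y_n + z·[1/10·y_n + 9/10·y_{n+1}] ⇒ (1 − 9/10z)y_{n+1} = (1 + 1/10z)y_n
  ⇒ R(z) = (1 + 1/10z)/(1 − 9/10z).

Find x<0 with |R(x)|<1.
x=-0.96: |R|=0.4850
x=-2: |R|=0.2857
x=-10: |R|=0.0000
x=-100: |R|=0.0989
θ=9/10≥1/2 ⇒ |1+1/10x|<|1−9/10x| ∀x<0 ⇒ unbounded interval.

interval (−∞, 0).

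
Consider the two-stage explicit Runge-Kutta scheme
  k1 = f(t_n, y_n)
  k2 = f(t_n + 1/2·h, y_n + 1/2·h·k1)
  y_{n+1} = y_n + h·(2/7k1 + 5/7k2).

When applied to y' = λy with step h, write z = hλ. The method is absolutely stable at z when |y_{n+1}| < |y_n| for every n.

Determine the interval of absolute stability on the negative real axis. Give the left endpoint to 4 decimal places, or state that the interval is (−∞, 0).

(-2.8000, 0).

On y'=λy, z=hλ:
  k1=λy_n ⇒ h·k1=z·y_n;  k2=λ(1+1/2z)y_n ⇒ h·k2=z(1+1/2z)y_n
  y_{n+1}/y_n = 1 + 2/7z + 5/7z(1+1/2z) = 1 + z + 5/14z²
  Hence R(z) = 1 + z + 5/14z².

Boundary: |R(x)|=1, x<0.
x=-1.75: |R|=0.3438
R=1: x+5/14x²=0 ⇒ x=−14/5=-2.8000; min R=1−1/(4·5/14)=0.3000>−1
Confirm numerically:
  x=-2.480: |R|=0.71657 <1
  x=-2.327: |R|=0.60690 <1
  x=-1.349: |R|=0.30093 <1
  x=-3.319: |R|=1.61520 >1
  x=-3.274: |R|=1.55424 >1
Interval (-2.8000, 0).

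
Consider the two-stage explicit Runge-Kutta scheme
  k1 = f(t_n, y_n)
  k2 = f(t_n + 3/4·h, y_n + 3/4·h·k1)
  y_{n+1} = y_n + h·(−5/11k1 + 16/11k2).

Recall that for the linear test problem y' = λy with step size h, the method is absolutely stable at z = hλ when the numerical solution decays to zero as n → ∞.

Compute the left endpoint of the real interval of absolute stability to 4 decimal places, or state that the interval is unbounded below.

left endpoint -0.9167.

Set f=λy, z=hλ:
  k1=λy_n ⇒ h·k1=z·y_n;  k2=λ(1+3/4z)y_n ⇒ h·k2=z(1+3/4z)y_n
  y_{n+1}/y_n = 1 − 5/11z + 16/11z(1+3/4z) = 1 + z + 12/11z²
  so R(z) = 1 + z + 12/11z².

Solve |R(x)|<1 on ℝ⁻.
x=-1.71: |R|=2.4799
R=1: x+12/11x²=0 ⇒ x=−11/12=-0.9167; min R=1−1/(4·12/11)=0.7708>−1
Confirm numerically:
  x=-0.878: |R|=0.96296 <1
  x=-0.594: |R|=0.79091 <1
  x=-0.513: |R|=0.77409 <1
  x=-0.484: |R|=0.77155 <1
  x=-0.994: |R|=1.08386 >1
  x=-0.976: |R|=1.06317 >1
  x=-0.969: |R|=1.05532 >1
Stable set (-0.9167, 0).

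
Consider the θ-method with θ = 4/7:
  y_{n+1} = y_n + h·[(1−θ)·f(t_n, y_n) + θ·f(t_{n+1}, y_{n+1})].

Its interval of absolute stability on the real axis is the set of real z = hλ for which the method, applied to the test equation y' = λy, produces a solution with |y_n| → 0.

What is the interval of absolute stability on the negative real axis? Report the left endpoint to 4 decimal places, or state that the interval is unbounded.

interval (−∞, 0).

On y'=λy, z=hλ:
  y_{n+1} = y_n + z·[3/7·y_n + 4/7·y_{n+1}] ⇒ (1 − 4/7z)y_{n+1} = (1 + 3/7z)y_n
  R(z) = (1 + 3/7z)/(1 − 4/7z).

Boundary: |R(x)|=1, x<0.
x=-1.53: |R|=0.1837
x=-2: |R|=0.0667
x=-10: |R|=0.4894
x=-100: |R|=0.7199
θ=4/7≥1/2 ⇒ |1+3/7x|<|1−4/7x| ∀x<0 ⇒ stable on all of ℝ⁻.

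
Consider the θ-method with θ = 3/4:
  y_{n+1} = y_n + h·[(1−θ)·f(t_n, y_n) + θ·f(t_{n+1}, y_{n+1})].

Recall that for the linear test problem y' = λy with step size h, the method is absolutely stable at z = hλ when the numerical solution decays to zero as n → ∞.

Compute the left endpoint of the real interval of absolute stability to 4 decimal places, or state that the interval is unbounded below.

Test eqn y'=λy, z=hλ:
  y_{n+1} = y_n + z·[1/4·y_n + 3/4·y_{n+1}] ⇒ (1 − 3/4z)y_{n+1} = (1 + 1/4z)y_n
  Hence R(z) = (1 + 1/4z)/(1 − 3/4z).

Boundary: |R(x)|=1, x<0.
x=-0.62: |R|=0.5768
x=-2: |R|=0.2000
x=-10: |R|=0.1765
x=-100: |R|=0.3158
θ=3/4≥1/2 ⇒ |1+1/4x|<|1−3/4x| ∀x<0 ⇒ stable on all of ℝ⁻.

(−∞, 0) — no finite endpoint.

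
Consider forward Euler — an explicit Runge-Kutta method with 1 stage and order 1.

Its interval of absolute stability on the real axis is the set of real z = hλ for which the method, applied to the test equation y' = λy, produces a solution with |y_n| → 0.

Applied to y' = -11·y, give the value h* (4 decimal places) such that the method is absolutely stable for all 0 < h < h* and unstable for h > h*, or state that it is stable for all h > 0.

(-2.0000,0); λ=-11 ⇒ h* = 0.1818.

On y'=λy, z=hλ:
  order 1, 1-stage ⇒ R(z)=1+z
  (e.g. R(-0.39)=0.61000, |R|=0.61000)

Solve |R(x)|<1 on ℝ⁻.
x=-0.39: |R|=0.6100
|R(-1.56)|=0.5600 |R(-0.67)|=0.3300 |R(-0.63)|=0.3700
Bisect:
  x_lo=-2.4714 |R|=1.4714  x_hi=-0.1460 |R|=0.8540
  mid=-1.30873 |R|=0.30873 →hi
  mid=-1.89008 |R|=0.89008 →hi
  mid=-2.18076 |R|=1.18076 →lo
  mid=-2.03542 |R|=1.03542 →lo
  mid=-1.96275 |R|=0.96275 →hi
  mid=-1.99908 |R|=0.99908 →hi
  mid=-2.01725 |R|=1.01725 →lo
  mid=-2.00817 |R|=1.00817 →lo
  ...
  [-2.00008,-1.99994] ⇒ x*=-2.0000
So |R|<1 on (-2.0000, 0).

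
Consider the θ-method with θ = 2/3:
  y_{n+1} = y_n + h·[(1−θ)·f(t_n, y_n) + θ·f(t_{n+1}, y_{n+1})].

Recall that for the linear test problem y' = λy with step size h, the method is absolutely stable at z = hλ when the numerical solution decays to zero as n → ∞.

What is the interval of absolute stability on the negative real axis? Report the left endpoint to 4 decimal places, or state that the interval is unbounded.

With y'=λy (z=hλ):
  y_{n+1} = y_n + z·[1/3·y_n + 2/3·y_{n+1}] ⇒ (1 − 2/3z)y_{n+1} = (1 + 1/3z)y_n
  R(z) = (1 + 1/3z)/(1 − 2/3z).

Solve |R(x)|<1 on ℝ⁻.
x=-1.4: |R|=0.2759
x=-2: |R|=0.1429
x=-10: |R|=0.3043
x=-100: |R|=0.4778
θ=2/3≥1/2 ⇒ |1+1/3x|<|1−2/3x| ∀x<0 ⇒ unbounded interval.

interval (−∞, 0).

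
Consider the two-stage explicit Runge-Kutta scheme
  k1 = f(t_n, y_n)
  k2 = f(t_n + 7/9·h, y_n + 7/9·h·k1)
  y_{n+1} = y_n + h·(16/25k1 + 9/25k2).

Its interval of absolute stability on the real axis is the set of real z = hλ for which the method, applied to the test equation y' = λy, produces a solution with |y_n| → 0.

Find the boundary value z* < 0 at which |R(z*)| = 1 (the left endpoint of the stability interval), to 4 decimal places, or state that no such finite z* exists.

left endpoint -3.5714.

Test eqn y'=λy, z=hλ:
  k1=λy_n ⇒ h·k1=z·y_n;  k2=λ(1+7/9z)y_n ⇒ h·k2=z(1+7/9z)y_n
  y_{n+1}/y_n = 1 + 16/25z + 9/25z(1+7/9z) = 1 + z + 7/25z²
  so R(z) = 1 + z + 7/25z².

Need |R(x)|<1, x<0.
x=-0.69: |R|=0.4433
R=1: x+7/25x²=0 ⇒ x=−25/7=-3.5714; min R=1−1/(4·7/25)=0.1071>−1
Confirm numerically:
  x=-2.649: |R|=0.31582 <1
  x=-2.416: |R|=0.21838 <1
  x=-1.940: |R|=0.11381 <1
  x=-1.669: |R|=0.11096 <1
  x=-3.748: |R|=1.18530 >1
  x=-3.646: |R|=1.07613 >1
Interval (-3.5714, 0).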